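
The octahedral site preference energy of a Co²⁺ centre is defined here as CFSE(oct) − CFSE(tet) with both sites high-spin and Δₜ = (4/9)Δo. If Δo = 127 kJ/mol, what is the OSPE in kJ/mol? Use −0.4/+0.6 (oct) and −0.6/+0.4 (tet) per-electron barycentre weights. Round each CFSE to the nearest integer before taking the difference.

-34

Co²⁺: group 9, so d-count = 9 − 2 = 7.
Octahedral (high-spin): t2g^5 e_g^2, CFSE = 5(−0.4) + 2(+0.6) = -0.8Δo = -0.8 × 127 = -102 kJ/mol.
In a tetrahedral site the filling is e^4 t2^3: CFSE(tet) = -1.2Δₜ = -1.2 × (4/9)(127) = -68 kJ/mol.
Subtracting, OSPE = -102 − (-68) = -34 kJ/mol.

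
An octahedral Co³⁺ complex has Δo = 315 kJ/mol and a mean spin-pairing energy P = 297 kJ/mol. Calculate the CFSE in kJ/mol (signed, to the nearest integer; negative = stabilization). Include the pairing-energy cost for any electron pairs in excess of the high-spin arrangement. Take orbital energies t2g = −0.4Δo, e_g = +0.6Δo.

Co³⁺: group 9, so d-count = 9 − 3 = 6.
With Δo > P the complex is low-spin.
Configuration: t2g^6 e_g^0.
Orbital CFSE = -2.4Δo = -2.4 × 315 = -756 kJ/mol.
Excess pairs vs high-spin: 3 − 1 = 2; pairing cost = +594 kJ/mol.
Net CFSE = -756 + 594 = -162 kJ/mol.

-162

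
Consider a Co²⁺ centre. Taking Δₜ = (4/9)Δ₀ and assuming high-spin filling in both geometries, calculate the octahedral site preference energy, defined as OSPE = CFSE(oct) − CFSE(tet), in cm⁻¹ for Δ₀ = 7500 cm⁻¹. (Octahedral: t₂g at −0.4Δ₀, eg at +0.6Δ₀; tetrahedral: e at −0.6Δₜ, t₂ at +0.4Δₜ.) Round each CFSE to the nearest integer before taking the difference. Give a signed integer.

Co²⁺: group 9, so d-count = 9 − 2 = 7.
In an octahedral site d⁷ (HS) is t2g^5 e_g^2, giving CFSE(oct) = -0.8Δ₀ = -6000 cm⁻¹.
Tetrahedral: e^4 t2^3, CFSE = 4(−0.6) + 3(+0.4) = -1.2Δₜ = -1.2 × (4/9) × 7500 = -4000 cm⁻¹.
OSPE = CFSE(oct) − CFSE(tet) = -6000 − (-4000) = -2000 cm⁻¹.

-2000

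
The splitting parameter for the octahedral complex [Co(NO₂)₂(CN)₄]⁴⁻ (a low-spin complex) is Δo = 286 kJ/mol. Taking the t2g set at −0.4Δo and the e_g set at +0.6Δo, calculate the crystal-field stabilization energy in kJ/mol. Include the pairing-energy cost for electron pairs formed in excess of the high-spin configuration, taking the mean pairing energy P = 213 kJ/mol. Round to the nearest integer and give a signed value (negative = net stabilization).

Ligand charges: 2×(-1) from NO₂⁻ and 4×(-1) from CN⁻ sum to -6; with overall charge -4, Co is +2.
Group 9 minus oxidation state +2 gives a d⁷ configuration for Co²⁺.
Electron filling gives t2g^6 e_g^1.
Orbital CFSE = 6(-0.4) + 1(0.6) = -1.8Δo = -1.8 × 286 = -515 kJ/mol.
High-spin d⁷ would be t2g^5 e_g^2 with 2 pairs; low-spin has 3, so 1 excess pair costs +1P = +213 kJ/mol.
Combining: -515 + 213 = -302 kJ/mol.

-302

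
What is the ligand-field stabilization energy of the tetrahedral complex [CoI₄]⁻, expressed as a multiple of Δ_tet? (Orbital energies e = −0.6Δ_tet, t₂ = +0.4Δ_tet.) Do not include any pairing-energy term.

Each I⁻ contributes -1; 4 × (-1) = -4. With overall charge -1, Co is in the +3 oxidation state.
Co sits in group 9; removing 3 electrons leaves Co³⁺ with 9 − 3 = 6 d electrons.
With tetrahedral geometry the complex is necessarily high-spin.
Configuration: e³ t₂³.
CFSE = 3(-0.6Δ_tet) + 3(0.4Δ_tet) = -1.8Δ_tet + 1.2Δ_tet = -0.6Δ_tet.

-0.6 Δ_tet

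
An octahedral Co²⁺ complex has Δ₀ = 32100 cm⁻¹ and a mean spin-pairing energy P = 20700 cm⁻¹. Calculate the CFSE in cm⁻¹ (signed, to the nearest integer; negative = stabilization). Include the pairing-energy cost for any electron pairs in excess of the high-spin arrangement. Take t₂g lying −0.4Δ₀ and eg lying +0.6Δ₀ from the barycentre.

Co²⁺: group 9, so d-count = 9 − 2 = 7.
Since Δ₀ = 32100 cm⁻¹ > P = 20700 cm⁻¹, the complex adopts the low-spin configuration.
That gives t₂g⁶ eg¹.
Orbital CFSE = -1.8Δ₀ = -1.8 × 32100 = -57780 cm⁻¹.
Excess pairs vs high-spin: 3 − 2 = 1; pairing cost = +20700 cm⁻¹.
Net CFSE = -57780 + 20700 = -37080 cm⁻¹.

-37080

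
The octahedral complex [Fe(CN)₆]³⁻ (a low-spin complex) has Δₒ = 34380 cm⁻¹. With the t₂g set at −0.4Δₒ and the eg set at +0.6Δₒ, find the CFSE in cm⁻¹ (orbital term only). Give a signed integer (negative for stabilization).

-68760

Each CN⁻ contributes -1; 6 × (-1) = -6. With overall charge -3, Fe is in the +3 oxidation state.
Fe is in group 8, so Fe³⁺ is d⁵ (8 − 3 = 5).
Electron filling gives t₂g⁵ eg⁰.
CFSE(orbital) = 5×(-0.4Δₒ) + 0×(0.6Δₒ) = -2.0Δₒ; with Δₒ = 34380 cm⁻¹ that is -68760 cm⁻¹.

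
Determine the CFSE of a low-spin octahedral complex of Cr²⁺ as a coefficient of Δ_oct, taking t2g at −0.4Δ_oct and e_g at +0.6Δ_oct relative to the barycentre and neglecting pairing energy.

Group 6 minus oxidation state +2 gives a d⁴ configuration for Cr²⁺.
Configuration: t2g^4 e_g^0.
CFSE = 4(-0.4Δ_oct) + 0(0.6Δ_oct) = -1.6Δ_oct + 0.0Δ_oct = -1.6Δ_oct.

-1.6 Δ_oct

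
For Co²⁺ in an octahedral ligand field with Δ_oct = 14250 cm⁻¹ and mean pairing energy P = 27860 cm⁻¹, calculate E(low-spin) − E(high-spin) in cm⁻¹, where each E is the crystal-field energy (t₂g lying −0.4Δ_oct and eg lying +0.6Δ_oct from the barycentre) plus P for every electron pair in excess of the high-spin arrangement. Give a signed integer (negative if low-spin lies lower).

13610

Co is in group 9, so Co²⁺ is d⁷ (9 − 2 = 7).
High-spin d⁷ fills as t₂g⁵ eg² with CFSE 5(−0.4) + 2(+0.6) = -0.8Δ_oct = -11400 cm⁻¹.
Low-spin: t₂g⁶ eg¹, orbital CFSE = -1.8Δ_oct = -25650 cm⁻¹; plus 1 excess pair × P = +27860 cm⁻¹; total 2210 cm⁻¹.
The difference is 2210 − (-11400) = 13610 cm⁻¹, so high-spin lies lower.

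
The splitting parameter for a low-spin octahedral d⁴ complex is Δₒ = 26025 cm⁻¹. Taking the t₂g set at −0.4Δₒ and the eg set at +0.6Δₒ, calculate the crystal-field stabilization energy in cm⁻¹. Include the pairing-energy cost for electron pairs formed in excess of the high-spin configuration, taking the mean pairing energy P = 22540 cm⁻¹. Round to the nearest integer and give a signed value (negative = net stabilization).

-19100

The d⁴ electrons fill as t₂g⁴ eg⁰.
CFSE(orbital) = 4×(-0.4Δₒ) + 0×(0.6Δₒ) = -1.6Δₒ; with Δₒ = 26025 cm⁻¹ that is -41640 cm⁻¹.
Pairing penalty: 1 pair vs 0 in the high-spin reference → 1 extra × P = 22540 cm⁻¹.
Combining: -41640 + 22540 = -19100 cm⁻¹.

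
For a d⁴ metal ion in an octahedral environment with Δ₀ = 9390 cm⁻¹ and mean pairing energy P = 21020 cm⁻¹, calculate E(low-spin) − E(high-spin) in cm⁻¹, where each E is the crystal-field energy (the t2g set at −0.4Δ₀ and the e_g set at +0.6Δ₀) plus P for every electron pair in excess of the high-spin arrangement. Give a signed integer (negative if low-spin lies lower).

In the high-spin limit (t2g^3 e_g^1) the orbital term is -0.6Δ₀ = -5634 cm⁻¹, with no excess pairing.
For low-spin the configuration is t2g^4 e_g^0: orbital energy -1.6 × 9390 = -15024 cm⁻¹, and 1 additional pair relative to high-spin adds 21020 cm⁻¹, giving 5996 cm⁻¹.
The difference is 5996 − (-5634) = 11630 cm⁻¹, so high-spin lies lower.

11630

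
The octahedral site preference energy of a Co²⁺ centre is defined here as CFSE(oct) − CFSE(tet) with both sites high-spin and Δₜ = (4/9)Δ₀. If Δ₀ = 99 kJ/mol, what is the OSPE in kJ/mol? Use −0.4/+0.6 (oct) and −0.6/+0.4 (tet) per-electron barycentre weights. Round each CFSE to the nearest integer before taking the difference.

Group 9 minus oxidation state +2 gives a d⁷ configuration for Co²⁺.
Octahedral (high-spin): t₂g⁵ eg², CFSE = 5(−0.4) + 2(+0.6) = -0.8Δ₀ = -0.8 × 99 = -79 kJ/mol.
Tetrahedral: e⁴ t₂³, CFSE = 4(−0.6) + 3(+0.4) = -1.2Δₜ = -1.2 × (4/9) × 99 = -53 kJ/mol.
OSPE = CFSE(oct) − CFSE(tet) = -79 − (-53) = -26 kJ/mol.

-26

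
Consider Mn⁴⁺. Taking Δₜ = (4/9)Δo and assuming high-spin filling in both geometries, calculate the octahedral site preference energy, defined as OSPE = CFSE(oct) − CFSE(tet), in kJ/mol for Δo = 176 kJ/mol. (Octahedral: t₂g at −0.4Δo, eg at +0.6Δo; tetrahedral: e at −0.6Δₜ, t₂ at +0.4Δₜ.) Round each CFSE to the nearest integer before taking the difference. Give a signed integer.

-148

Mn⁴⁺: group 7, so d-count = 7 − 4 = 3.
Octahedral high-spin t₂g³ eg⁰: CFSE = -1.2 × 176 = -211 kJ/mol.
Tetrahedral e² t₂¹ gives -0.8Δₜ = -0.8 × (4/9) × 176 = -63 kJ/mol.
OSPE = -211 − (-63) = -148 kJ/mol.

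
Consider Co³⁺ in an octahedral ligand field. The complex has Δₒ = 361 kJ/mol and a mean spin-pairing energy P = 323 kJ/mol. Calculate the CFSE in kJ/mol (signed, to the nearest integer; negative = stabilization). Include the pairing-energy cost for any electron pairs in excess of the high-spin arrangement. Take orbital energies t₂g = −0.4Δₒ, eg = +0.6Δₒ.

-220

Group 9 minus oxidation state +3 gives a d⁶ configuration for Co³⁺.
Since Δₒ = 361 kJ/mol > P = 323 kJ/mol, the complex adopts the low-spin configuration.
That gives t₂g⁶ eg⁰.
Orbital CFSE = -2.4Δₒ = -2.4 × 361 = -866 kJ/mol.
Excess pairs vs high-spin: 3 − 1 = 2; pairing cost = +646 kJ/mol.
Net CFSE = -866 + 646 = -220 kJ/mol.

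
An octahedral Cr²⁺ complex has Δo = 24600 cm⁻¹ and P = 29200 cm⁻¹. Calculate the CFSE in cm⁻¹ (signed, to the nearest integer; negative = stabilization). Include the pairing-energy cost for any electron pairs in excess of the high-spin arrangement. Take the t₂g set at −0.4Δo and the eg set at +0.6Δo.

Cr²⁺: group 6, so d-count = 6 − 2 = 4.
Since Δo = 24600 cm⁻¹ < P = 29200 cm⁻¹, the complex adopts the high-spin configuration.
Configuration: t₂g³ eg¹.
Orbital CFSE = -0.6Δo = -0.6 × 24600 = -14760 cm⁻¹.
High-spin has no excess pairs, so no pairing correction applies.

-14760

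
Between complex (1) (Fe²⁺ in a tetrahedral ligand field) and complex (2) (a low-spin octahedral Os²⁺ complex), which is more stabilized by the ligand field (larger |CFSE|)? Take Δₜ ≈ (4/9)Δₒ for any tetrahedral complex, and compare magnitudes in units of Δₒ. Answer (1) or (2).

(1): Fe is in group 8, so Fe²⁺ is d⁶ (8 − 2 = 6); With tetrahedral geometry the complex is necessarily high-spin; e³ t₂³, CFSE = -0.6Δₜ ≈ -0.27Δₒ.
(2): Group 8 minus oxidation state +2 gives a d⁶ configuration for Os²⁺; t2g^6 e_g^0, CFSE = -2.4Δₒ.
So (2) has the larger |CFSE|.

(2)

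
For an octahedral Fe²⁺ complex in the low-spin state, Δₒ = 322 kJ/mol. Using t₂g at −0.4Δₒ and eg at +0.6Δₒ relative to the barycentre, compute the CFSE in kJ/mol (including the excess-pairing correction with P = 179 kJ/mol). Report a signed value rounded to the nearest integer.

-415

Fe²⁺: group 8, so d-count = 8 − 2 = 6.
Electron filling gives t₂g⁶ eg⁰.
Orbital CFSE = 6(-0.4) + 0(0.6) = -2.4Δₒ = -2.4 × 322 = -773 kJ/mol.
Relative to high-spin t₂g⁴ eg² (1 paired), the low-spin configuration has 2 additional pairs, contributing +2 × 179 = +358 kJ/mol.
Combining: -773 + 358 = -415 kJ/mol.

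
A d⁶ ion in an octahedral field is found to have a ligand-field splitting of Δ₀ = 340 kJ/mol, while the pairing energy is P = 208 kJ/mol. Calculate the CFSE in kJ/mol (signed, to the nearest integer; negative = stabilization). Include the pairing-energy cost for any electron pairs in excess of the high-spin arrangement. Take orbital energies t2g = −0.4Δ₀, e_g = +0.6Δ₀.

Since Δ₀ = 340 kJ/mol > P = 208 kJ/mol, the complex adopts the low-spin configuration.
Configuration: t2g^6 e_g^0.
Orbital CFSE = -2.4Δ₀ = -2.4 × 340 = -816 kJ/mol.
Excess pairs vs high-spin: 3 − 1 = 2; pairing cost = +416 kJ/mol.
Net CFSE = -816 + 416 = -400 kJ/mol.

-400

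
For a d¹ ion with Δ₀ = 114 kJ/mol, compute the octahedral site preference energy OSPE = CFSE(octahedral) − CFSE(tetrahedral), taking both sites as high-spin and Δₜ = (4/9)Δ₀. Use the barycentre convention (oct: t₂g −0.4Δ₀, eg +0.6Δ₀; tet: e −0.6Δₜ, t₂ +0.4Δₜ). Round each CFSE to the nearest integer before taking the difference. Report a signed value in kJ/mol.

Octahedral (high-spin): t₂g¹ eg⁰, CFSE = 1(−0.4) + 0(+0.6) = -0.4Δ₀ = -0.4 × 114 = -46 kJ/mol.
Tetrahedral: e¹ t₂⁰, CFSE = 1(−0.6) + 0(+0.4) = -0.6Δₜ = -0.6 × (4/9) × 114 = -30 kJ/mol.
OSPE = -46 − (-30) = -16 kJ/mol.

-16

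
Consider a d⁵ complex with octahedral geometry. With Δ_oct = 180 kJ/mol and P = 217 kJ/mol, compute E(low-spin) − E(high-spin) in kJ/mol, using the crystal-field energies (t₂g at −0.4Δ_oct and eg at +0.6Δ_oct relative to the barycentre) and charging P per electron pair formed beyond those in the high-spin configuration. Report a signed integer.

74

High-spin: t₂g³ eg², CFSE = 0.0Δ_oct = 0 kJ/mol.
Low-spin t₂g⁵ eg⁰ gives -2.0Δ_oct = -360 kJ/mol, but forming 2 extra pairs costs 2P = 434 kJ/mol, so E(LS) = -360 + 434 = 74 kJ/mol.
The difference is 74 − (0) = 74 kJ/mol, so high-spin lies lower.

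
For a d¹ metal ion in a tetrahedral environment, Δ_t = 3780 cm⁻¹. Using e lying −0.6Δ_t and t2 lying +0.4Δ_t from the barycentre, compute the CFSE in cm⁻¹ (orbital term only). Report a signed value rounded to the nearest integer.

With tetrahedral geometry the complex is necessarily high-spin.
The d¹ electrons fill as e^1 t2^0.
The orbital stabilization is -0.6Δ_t = -0.6 × 3780 = -2268 cm⁻¹.

-2268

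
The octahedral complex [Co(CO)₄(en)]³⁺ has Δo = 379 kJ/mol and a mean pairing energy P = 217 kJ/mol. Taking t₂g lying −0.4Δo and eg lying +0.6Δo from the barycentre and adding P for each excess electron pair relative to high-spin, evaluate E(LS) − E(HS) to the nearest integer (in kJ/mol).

-324

Ligand charges: 4×(+0) from CO and 1×(+0) from en sum to +0; with overall charge +3, Co is +3.
Co sits in group 9; removing 3 electrons leaves Co³⁺ with 9 − 3 = 6 d electrons.
High-spin d⁶ fills as t₂g⁴ eg² with CFSE 4(−0.4) + 2(+0.6) = -0.4Δo = -152 kJ/mol.
Low-spin t₂g⁶ eg⁰ gives -2.4Δo = -910 kJ/mol, but forming 2 extra pairs costs 2P = 434 kJ/mol, so E(LS) = -910 + 434 = -476 kJ/mol.
Thus E(LS) − E(HS) = -324 kJ/mol.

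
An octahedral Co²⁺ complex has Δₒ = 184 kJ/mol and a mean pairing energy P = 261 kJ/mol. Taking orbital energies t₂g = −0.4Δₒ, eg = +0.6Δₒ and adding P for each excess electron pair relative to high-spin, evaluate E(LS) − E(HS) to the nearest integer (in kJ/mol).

77

Co²⁺: group 9, so d-count = 9 − 2 = 7.
In the high-spin limit (t₂g⁵ eg²) the orbital term is -0.8Δₒ = -147 kJ/mol, with no excess pairing.
For low-spin the configuration is t₂g⁶ eg¹: orbital energy -1.8 × 184 = -331 kJ/mol, and 1 additional pair relative to high-spin adds 261 kJ/mol, giving -70 kJ/mol.
Thus E(LS) − E(HS) = 77 kJ/mol.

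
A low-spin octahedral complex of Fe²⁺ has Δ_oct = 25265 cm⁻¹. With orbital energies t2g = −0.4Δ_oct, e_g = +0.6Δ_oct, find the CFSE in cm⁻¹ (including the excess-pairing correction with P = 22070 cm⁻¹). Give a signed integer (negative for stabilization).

Fe is in group 8, so Fe²⁺ is d⁶ (8 − 2 = 6).
Electron filling gives t2g^6 e_g^0.
Orbital CFSE = 6(-0.4) + 0(0.6) = -2.4Δ_oct = -2.4 × 25265 = -60636 cm⁻¹.
Relative to high-spin t2g^4 e_g^2 (1 paired), the low-spin configuration has 2 additional pairs, contributing +2 × 22070 = +44140 cm⁻¹.
Overall CFSE = -60636 + 44140 = -16496 cm⁻¹.

-16496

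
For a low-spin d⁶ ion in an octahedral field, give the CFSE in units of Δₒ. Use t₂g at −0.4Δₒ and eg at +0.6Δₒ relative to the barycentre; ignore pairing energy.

Configuration: t₂g⁶ eg⁰.
CFSE = 6(-0.4Δₒ) + 0(0.6Δₒ) = -2.4Δₒ + 0.0Δₒ = -2.4Δₒ.

-2.4 Δₒ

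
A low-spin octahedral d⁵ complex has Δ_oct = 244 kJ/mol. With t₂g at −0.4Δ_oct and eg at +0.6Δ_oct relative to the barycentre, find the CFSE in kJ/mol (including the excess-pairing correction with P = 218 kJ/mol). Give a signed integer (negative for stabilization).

Configuration: t₂g⁵ eg⁰.
Orbital CFSE = 5(-0.4) + 0(0.6) = -2.0Δ_oct = -2.0 × 244 = -488 kJ/mol.
Pairing penalty: 2 pairs vs 0 in the high-spin reference → 2 extra × P = 436 kJ/mol.
Overall CFSE = -488 + 436 = -52 kJ/mol.

-52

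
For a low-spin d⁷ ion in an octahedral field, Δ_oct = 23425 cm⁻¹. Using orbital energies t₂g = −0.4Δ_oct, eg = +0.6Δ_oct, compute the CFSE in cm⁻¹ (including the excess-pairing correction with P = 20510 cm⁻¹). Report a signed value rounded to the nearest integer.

-21655

Configuration: t₂g⁶ eg¹.
The orbital stabilization is -1.8Δ_oct = -1.8 × 23425 = -42165 cm⁻¹.
High-spin d⁷ would be t₂g⁵ eg² with 2 pairs; low-spin has 3, so 1 excess pair costs +1P = +20510 cm⁻¹.
Combining: -42165 + 20510 = -21655 cm⁻¹.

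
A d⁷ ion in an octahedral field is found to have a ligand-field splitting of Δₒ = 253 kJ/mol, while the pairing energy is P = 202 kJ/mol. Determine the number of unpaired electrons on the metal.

Here Δₒ > P (253 > 202), so the low-spin state is favoured.
Configuration: t2g^6 e_g^1.
Unpaired electrons: 1.

1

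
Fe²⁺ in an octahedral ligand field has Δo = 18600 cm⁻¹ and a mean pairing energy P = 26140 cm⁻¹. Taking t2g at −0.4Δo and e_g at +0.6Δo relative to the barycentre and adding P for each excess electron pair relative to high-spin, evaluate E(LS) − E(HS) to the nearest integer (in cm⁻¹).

15080

Group 8 minus oxidation state +2 gives a d⁶ configuration for Fe²⁺.
High-spin: t2g^4 e_g^2, CFSE = -0.4Δo = -7440 cm⁻¹.
Low-spin t2g^6 e_g^0 gives -2.4Δo = -44640 cm⁻¹, but forming 2 extra pairs costs 2P = 52280 cm⁻¹, so E(LS) = -44640 + 52280 = 7640 cm⁻¹.
E(LS) − E(HS) = 7640 − (-7440) = 15080 cm⁻¹.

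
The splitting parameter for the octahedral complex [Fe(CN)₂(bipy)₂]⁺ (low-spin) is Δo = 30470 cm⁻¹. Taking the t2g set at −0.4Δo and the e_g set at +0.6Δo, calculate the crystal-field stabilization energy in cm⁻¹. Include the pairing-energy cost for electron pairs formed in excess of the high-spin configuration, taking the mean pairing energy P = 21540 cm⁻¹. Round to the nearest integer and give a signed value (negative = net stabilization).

-17860

Ligand charges: 2×(-1) from CN⁻ and 2×(+0) from bipy sum to -2; with overall charge +1, Fe is +3.
Group 8 minus oxidation state +3 gives a d⁵ configuration for Fe³⁺.
The d⁵ electrons fill as t2g^5 e_g^0.
Orbital CFSE = 5(-0.4) + 0(0.6) = -2.0Δo = -2.0 × 30470 = -60940 cm⁻¹.
Relative to high-spin t2g^3 e_g^2 (0 paired), the low-spin configuration has 2 additional pairs, contributing +2 × 21540 = +43080 cm⁻¹.
Net CFSE = -60940 + 43080 = -17860 cm⁻¹.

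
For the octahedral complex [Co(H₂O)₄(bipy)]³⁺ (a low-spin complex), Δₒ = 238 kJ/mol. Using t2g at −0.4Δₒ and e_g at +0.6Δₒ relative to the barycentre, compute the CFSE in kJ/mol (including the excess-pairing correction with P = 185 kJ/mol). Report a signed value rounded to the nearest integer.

-201

Ligand charges: 4×(+0) from H₂O and 1×(+0) from bipy sum to +0; with overall charge +3, Co is +3.
Co sits in group 9; removing 3 electrons leaves Co³⁺ with 9 − 3 = 6 d electrons.
Electron filling gives t2g^6 e_g^0.
The orbital stabilization is -2.4Δₒ = -2.4 × 238 = -571 kJ/mol.
Pairing penalty: 3 pairs vs 1 in the high-spin reference → 2 extra × P = 370 kJ/mol.
Combining: -571 + 370 = -201 kJ/mol.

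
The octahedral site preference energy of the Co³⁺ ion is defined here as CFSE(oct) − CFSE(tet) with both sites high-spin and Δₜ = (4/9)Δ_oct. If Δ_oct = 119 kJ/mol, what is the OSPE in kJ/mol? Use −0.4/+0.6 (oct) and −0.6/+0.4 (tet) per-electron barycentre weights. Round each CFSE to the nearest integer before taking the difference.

-16

Co is in group 9, so Co³⁺ is d⁶ (9 − 3 = 6).
In an octahedral site d⁶ (HS) is t2g^4 e_g^2, giving CFSE(oct) = -0.4Δ_oct = -48 kJ/mol.
Tetrahedral e^3 t2^3 gives -0.6Δₜ = -0.6 × (4/9) × 119 = -32 kJ/mol.
OSPE = -48 − (-32) = -16 kJ/mol.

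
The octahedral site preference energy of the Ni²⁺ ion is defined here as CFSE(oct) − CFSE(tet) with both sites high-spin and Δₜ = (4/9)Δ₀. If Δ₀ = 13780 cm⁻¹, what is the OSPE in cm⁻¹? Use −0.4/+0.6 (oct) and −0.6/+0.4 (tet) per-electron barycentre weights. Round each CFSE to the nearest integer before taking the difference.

Ni²⁺: group 10, so d-count = 10 − 2 = 8.
Octahedral high-spin t₂g⁶ eg²: CFSE = -1.2 × 13780 = -16536 cm⁻¹.
Tetrahedral: e⁴ t₂⁴, CFSE = 4(−0.6) + 4(+0.4) = -0.8Δₜ = -0.8 × (4/9) × 13780 = -4900 cm⁻¹.
OSPE = CFSE(oct) − CFSE(tet) = -16536 − (-4900) = -11636 cm⁻¹.

-11636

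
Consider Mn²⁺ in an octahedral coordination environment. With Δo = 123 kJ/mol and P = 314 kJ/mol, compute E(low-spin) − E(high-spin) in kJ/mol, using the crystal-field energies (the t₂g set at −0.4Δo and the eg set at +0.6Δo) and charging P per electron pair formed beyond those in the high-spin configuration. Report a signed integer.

Mn sits in group 7; removing 2 electrons leaves Mn²⁺ with 7 − 2 = 5 d electrons.
High-spin d⁵ fills as t₂g³ eg² with CFSE 3(−0.4) + 2(+0.6) = 0.0Δo = 0 kJ/mol.
Low-spin t₂g⁵ eg⁰ gives -2.0Δo = -246 kJ/mol, but forming 2 extra pairs costs 2P = 628 kJ/mol, so E(LS) = -246 + 628 = 382 kJ/mol.
E(LS) − E(HS) = 382 − (0) = 382 kJ/mol.

382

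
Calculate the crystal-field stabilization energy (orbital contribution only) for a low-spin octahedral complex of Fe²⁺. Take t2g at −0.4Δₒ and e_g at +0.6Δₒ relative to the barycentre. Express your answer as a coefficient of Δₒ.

Group 8 minus oxidation state +2 gives a d⁶ configuration for Fe²⁺.
Configuration: t2g^6 e_g^0.
CFSE = 6(-0.4Δₒ) + 0(0.6Δₒ) = -2.4Δₒ + 0.0Δₒ = -2.4Δₒ.

-2.4 Δₒ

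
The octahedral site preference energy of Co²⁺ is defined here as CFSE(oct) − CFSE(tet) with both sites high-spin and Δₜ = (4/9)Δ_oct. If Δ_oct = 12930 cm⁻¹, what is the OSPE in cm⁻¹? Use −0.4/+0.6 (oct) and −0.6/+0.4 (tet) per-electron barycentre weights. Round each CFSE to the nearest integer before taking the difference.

Co²⁺: group 9, so d-count = 9 − 2 = 7.
Octahedral high-spin t2g^5 e_g^2: CFSE = -0.8 × 12930 = -10344 cm⁻¹.
Tetrahedral e^4 t2^3 gives -1.2Δₜ = -1.2 × (4/9) × 12930 = -6896 cm⁻¹.
OSPE = -10344 − (-6896) = -3448 cm⁻¹.

-3448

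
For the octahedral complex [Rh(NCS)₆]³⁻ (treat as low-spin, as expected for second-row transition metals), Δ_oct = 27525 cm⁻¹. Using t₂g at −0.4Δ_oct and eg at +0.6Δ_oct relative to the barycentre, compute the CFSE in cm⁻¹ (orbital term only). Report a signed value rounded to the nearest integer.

Each NCS⁻ contributes -1; 6 × (-1) = -6. With overall charge -3, Rh is in the +3 oxidation state.
Group 9 minus oxidation state +3 gives a d⁶ configuration for Rh³⁺.
Electron filling gives t₂g⁶ eg⁰.
CFSE(orbital) = 6×(-0.4Δ_oct) + 0×(0.6Δ_oct) = -2.4Δ_oct; with Δ_oct = 27525 cm⁻¹ that is -66060 cm⁻¹.

-66060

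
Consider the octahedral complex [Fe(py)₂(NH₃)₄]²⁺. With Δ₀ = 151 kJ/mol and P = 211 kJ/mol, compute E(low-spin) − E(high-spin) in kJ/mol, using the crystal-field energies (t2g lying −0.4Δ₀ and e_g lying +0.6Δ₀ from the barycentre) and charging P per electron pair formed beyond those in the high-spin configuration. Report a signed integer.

120

Ligand charges: 2×(+0) from py and 4×(+0) from NH₃ sum to +0; with overall charge +2, Fe is +2.
Fe²⁺: group 8, so d-count = 8 − 2 = 6.
High-spin: t2g^4 e_g^2, CFSE = -0.4Δ₀ = -60 kJ/mol.
For low-spin the configuration is t2g^6 e_g^0: orbital energy -2.4 × 151 = -362 kJ/mol, and 2 additional pairs relative to high-spin add 422 kJ/mol, giving 60 kJ/mol.
The difference is 60 − (-60) = 120 kJ/mol, so high-spin lies lower.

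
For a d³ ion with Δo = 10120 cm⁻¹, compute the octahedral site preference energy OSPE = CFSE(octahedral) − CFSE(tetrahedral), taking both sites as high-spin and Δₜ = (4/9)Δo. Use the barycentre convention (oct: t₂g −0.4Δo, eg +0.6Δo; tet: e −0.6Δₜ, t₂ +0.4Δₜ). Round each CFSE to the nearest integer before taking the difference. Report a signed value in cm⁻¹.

-8546

Octahedral high-spin t₂g³ eg⁰: CFSE = -1.2 × 10120 = -12144 cm⁻¹.
Tetrahedral: e² t₂¹, CFSE = 2(−0.6) + 1(+0.4) = -0.8Δₜ = -0.8 × (4/9) × 10120 = -3598 cm⁻¹.
Subtracting, OSPE = -12144 − (-3598) = -8546 cm⁻¹.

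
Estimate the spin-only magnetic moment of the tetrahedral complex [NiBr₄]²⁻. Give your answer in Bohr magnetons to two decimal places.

2.83 Bohr magnetons

Each Br⁻ contributes -1; 4 × (-1) = -4. With overall charge -2, Ni is in the +2 oxidation state.
Group 10 minus oxidation state +2 gives a d⁸ configuration for Ni²⁺.
Tetrahedral fields are weak (Δₜ ≈ 4/9 Δₒ), so electrons fill high-spin.
Configuration: e^4 t2^4 → 2 unpaired electrons.
μ(spin-only) = √[2(2+2)] = √8 ≈ 2.83 Bohr magnetons.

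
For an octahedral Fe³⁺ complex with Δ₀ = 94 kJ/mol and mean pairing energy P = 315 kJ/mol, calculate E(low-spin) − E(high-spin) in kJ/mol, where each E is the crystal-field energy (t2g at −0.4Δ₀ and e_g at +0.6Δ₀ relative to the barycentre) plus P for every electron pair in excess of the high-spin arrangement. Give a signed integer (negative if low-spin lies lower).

442

Fe³⁺: group 8, so d-count = 8 − 3 = 5.
In the high-spin limit (t2g^3 e_g^2) the orbital term is 0.0Δ₀ = 0 kJ/mol, with no excess pairing.
Low-spin: t2g^5 e_g^0, orbital CFSE = -2.0Δ₀ = -188 kJ/mol; plus 2 excess pairs × P = +630 kJ/mol; total 442 kJ/mol.
E(LS) − E(HS) = 442 − (0) = 442 kJ/mol.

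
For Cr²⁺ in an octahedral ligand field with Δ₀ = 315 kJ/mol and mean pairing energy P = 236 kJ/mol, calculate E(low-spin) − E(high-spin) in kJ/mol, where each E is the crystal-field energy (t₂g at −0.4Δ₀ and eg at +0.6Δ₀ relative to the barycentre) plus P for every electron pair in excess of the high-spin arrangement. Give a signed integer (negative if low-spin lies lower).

Cr²⁺: group 6, so d-count = 6 − 2 = 4.
In the high-spin limit (t₂g³ eg¹) the orbital term is -0.6Δ₀ = -189 kJ/mol, with no excess pairing.
Low-spin: t₂g⁴ eg⁰, orbital CFSE = -1.6Δ₀ = -504 kJ/mol; plus 1 excess pair × P = +236 kJ/mol; total -268 kJ/mol.
The difference is -268 − (-189) = -79 kJ/mol, so low-spin lies lower.

-79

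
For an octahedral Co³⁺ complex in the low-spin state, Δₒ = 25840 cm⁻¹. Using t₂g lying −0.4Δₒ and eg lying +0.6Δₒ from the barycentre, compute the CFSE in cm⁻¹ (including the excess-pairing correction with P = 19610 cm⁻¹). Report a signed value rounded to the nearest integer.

Co sits in group 9; removing 3 electrons leaves Co³⁺ with 9 − 3 = 6 d electrons.
Electron filling gives t₂g⁶ eg⁰.
Orbital CFSE = 6(-0.4) + 0(0.6) = -2.4Δₒ = -2.4 × 25840 = -62016 cm⁻¹.
High-spin d⁶ would be t₂g⁴ eg² with 1 pair; low-spin has 3, so 2 excess pairs cost +2P = +39220 cm⁻¹.
Combining: -62016 + 39220 = -22796 cm⁻¹.

-22796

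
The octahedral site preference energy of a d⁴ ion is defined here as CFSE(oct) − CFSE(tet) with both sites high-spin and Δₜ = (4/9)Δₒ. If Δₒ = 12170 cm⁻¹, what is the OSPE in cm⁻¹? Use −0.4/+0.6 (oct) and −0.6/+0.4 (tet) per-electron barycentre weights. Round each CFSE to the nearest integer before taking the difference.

In an octahedral site d⁴ (HS) is t2g^3 e_g^1, giving CFSE(oct) = -0.6Δₒ = -7302 cm⁻¹.
In a tetrahedral site the filling is e^2 t2^2: CFSE(tet) = -0.4Δₜ = -0.4 × (4/9)(12170) = -2164 cm⁻¹.
OSPE = -7302 − (-2164) = -5138 cm⁻¹.

-5138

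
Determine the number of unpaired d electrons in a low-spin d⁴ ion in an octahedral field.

2

Configuration: t2g^4 e_g^0, giving 2 unpaired electrons.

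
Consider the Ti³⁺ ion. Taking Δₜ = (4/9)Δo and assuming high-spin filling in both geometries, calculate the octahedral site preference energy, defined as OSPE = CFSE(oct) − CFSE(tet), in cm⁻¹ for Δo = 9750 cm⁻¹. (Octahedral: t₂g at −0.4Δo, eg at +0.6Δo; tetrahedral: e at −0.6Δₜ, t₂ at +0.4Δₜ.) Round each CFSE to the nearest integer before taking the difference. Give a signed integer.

-1300

Ti is in group 4, so Ti³⁺ is d¹ (4 − 3 = 1).
Octahedral (high-spin): t2g^1 e_g^0, CFSE = 1(−0.4) + 0(+0.6) = -0.4Δo = -0.4 × 9750 = -3900 cm⁻¹.
Tetrahedral e^1 t2^0 gives -0.6Δₜ = -0.6 × (4/9) × 9750 = -2600 cm⁻¹.
OSPE = CFSE(oct) − CFSE(tet) = -3900 − (-2600) = -1300 cm⁻¹.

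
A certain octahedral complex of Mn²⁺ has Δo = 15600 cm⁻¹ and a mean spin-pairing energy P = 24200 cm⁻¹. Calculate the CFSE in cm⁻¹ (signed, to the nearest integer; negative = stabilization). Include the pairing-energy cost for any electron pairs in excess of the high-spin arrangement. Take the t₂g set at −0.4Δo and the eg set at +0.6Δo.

Mn²⁺: group 7, so d-count = 7 − 2 = 5.
Δo < P, so pairing is avoided: the ground state is high-spin.
Configuration: t₂g³ eg².
Orbital CFSE = 0.0Δo = 0.0 × 15600 = 0 cm⁻¹.
High-spin has no excess pairs, so no pairing correction applies.

0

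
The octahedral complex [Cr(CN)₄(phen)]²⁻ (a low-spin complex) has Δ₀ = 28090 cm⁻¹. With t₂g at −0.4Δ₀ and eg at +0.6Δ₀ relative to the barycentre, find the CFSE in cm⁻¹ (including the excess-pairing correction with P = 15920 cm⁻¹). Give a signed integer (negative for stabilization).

-29024

Ligand charges: 4×(-1) from CN⁻ and 1×(+0) from phen sum to -4; with overall charge -2, Cr is +2.
Group 6 minus oxidation state +2 gives a d⁴ configuration for Cr²⁺.
Configuration: t₂g⁴ eg⁰.
CFSE(orbital) = 4×(-0.4Δ₀) + 0×(0.6Δ₀) = -1.6Δ₀; with Δ₀ = 28090 cm⁻¹ that is -44944 cm⁻¹.
Relative to high-spin t₂g³ eg¹ (0 paired), the low-spin configuration has 1 additional pair, contributing +1 × 15920 = +15920 cm⁻¹.
Combining: -44944 + 15920 = -29024 cm⁻¹.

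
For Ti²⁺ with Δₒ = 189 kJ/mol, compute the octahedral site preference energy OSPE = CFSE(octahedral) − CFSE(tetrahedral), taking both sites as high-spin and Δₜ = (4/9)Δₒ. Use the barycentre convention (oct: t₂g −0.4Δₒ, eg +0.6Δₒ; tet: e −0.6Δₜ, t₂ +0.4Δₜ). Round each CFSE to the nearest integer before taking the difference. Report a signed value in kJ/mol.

Ti²⁺: group 4, so d-count = 4 − 2 = 2.
Octahedral high-spin t2g^2 e_g^0: CFSE = -0.8 × 189 = -151 kJ/mol.
Tetrahedral: e^2 t2^0, CFSE = 2(−0.6) + 0(+0.4) = -1.2Δₜ = -1.2 × (4/9) × 189 = -101 kJ/mol.
OSPE = CFSE(oct) − CFSE(tet) = -151 − (-101) = -50 kJ/mol.

-50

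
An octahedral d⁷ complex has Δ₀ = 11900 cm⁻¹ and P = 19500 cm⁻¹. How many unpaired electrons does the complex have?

3

Since Δ₀ = 11900 cm⁻¹ < P = 19500 cm⁻¹, the complex adopts the high-spin configuration.
Filling d⁷ accordingly: t₂g⁵ eg².
Unpaired electrons: 3.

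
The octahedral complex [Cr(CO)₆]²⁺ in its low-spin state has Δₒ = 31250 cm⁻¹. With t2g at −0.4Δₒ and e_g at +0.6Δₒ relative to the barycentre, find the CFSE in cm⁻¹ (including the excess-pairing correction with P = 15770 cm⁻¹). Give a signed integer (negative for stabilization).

CO is neutral, so the +2 overall charge sits on Cr: oxidation state +2.
Group 6 minus oxidation state +2 gives a d⁴ configuration for Cr²⁺.
Configuration: t2g^4 e_g^0.
The orbital stabilization is -1.6Δₒ = -1.6 × 31250 = -50000 cm⁻¹.
Relative to high-spin t2g^3 e_g^1 (0 paired), the low-spin configuration has 1 additional pair, contributing +1 × 15770 = +15770 cm⁻¹.
Net CFSE = -50000 + 15770 = -34230 cm⁻¹.

-34230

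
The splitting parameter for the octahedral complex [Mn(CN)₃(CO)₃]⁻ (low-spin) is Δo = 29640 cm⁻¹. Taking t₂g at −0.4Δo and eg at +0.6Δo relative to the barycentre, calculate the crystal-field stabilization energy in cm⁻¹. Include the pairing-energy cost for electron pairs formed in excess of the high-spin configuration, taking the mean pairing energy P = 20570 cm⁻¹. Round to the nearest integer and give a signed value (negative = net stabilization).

Ligand charges: 3×(-1) from CN⁻ and 3×(+0) from CO sum to -3; with overall charge -1, Mn is +2.
Mn sits in group 7; removing 2 electrons leaves Mn²⁺ with 7 − 2 = 5 d electrons.
The d⁵ electrons fill as t₂g⁵ eg⁰.
Orbital CFSE = 5(-0.4) + 0(0.6) = -2.0Δo = -2.0 × 29640 = -59280 cm⁻¹.
Pairing penalty: 2 pairs vs 0 in the high-spin reference → 2 extra × P = 41140 cm⁻¹.
Net CFSE = -59280 + 41140 = -18140 cm⁻¹.

-18140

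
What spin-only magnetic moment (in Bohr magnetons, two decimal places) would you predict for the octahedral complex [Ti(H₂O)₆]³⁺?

H₂O is neutral, so the +3 overall charge sits on Ti: oxidation state +3.
Ti sits in group 4; removing 3 electrons leaves Ti³⁺ with 4 − 3 = 1 d electrons.
For octahedral d¹ the high- and low-spin configurations coincide.
Configuration: t2g^1 e_g^0 → 1 unpaired electron.
μ(spin-only) = √[1(1+2)] = √3 ≈ 1.73 Bohr magnetons.

1.73 Bohr magnetons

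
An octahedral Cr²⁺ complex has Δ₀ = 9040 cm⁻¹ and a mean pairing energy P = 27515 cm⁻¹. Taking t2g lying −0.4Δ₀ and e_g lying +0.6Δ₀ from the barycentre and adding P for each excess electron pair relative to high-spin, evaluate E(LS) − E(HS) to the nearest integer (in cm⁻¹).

18475

Cr sits in group 6; removing 2 electrons leaves Cr²⁺ with 6 − 2 = 4 d electrons.
High-spin d⁴ fills as t2g^3 e_g^1 with CFSE 3(−0.4) + 1(+0.6) = -0.6Δ₀ = -5424 cm⁻¹.
Low-spin: t2g^4 e_g^0, orbital CFSE = -1.6Δ₀ = -14464 cm⁻¹; plus 1 excess pair × P = +27515 cm⁻¹; total 13051 cm⁻¹.
E(LS) − E(HS) = 13051 − (-5424) = 18475 cm⁻¹.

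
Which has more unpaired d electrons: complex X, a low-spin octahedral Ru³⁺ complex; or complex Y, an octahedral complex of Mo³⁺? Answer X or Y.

Y

X: Ru is in group 8, so Ru³⁺ is d⁵ (8 − 3 = 5); t2g^5 e_g^0 → 1 unpaired.
Y: Mo sits in group 6; removing 3 electrons leaves Mo³⁺ with 6 − 3 = 3 d electrons; For octahedral d³ the high- and low-spin configurations coincide; t2g^3 e_g^0 → 3 unpaired.
So Y has more unpaired electrons.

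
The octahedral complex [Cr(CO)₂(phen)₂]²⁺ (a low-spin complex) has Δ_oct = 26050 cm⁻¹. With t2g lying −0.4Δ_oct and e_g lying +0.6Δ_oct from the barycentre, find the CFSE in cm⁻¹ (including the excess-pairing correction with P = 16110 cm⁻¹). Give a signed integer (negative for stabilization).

Ligand charges: 2×(+0) from CO and 2×(+0) from phen sum to +0; with overall charge +2, Cr is +2.
Cr is in group 6, so Cr²⁺ is d⁴ (6 − 2 = 4).
The d⁴ electrons fill as t2g^4 e_g^0.
CFSE(orbital) = 4×(-0.4Δ_oct) + 0×(0.6Δ_oct) = -1.6Δ_oct; with Δ_oct = 26050 cm⁻¹ that is -41680 cm⁻¹.
Pairing penalty: 1 pair vs 0 in the high-spin reference → 1 extra × P = 16110 cm⁻¹.
Combining: -41680 + 16110 = -25570 cm⁻¹.

-25570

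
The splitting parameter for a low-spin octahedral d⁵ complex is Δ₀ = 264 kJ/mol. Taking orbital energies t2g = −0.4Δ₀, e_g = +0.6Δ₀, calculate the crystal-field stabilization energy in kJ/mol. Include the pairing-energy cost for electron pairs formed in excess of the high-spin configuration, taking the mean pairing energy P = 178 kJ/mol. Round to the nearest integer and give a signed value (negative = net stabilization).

-172

Configuration: t2g^5 e_g^0.
CFSE(orbital) = 5×(-0.4Δ₀) + 0×(0.6Δ₀) = -2.0Δ₀; with Δ₀ = 264 kJ/mol that is -528 kJ/mol.
High-spin d⁵ would be t2g^3 e_g^2 with 0 pairs; low-spin has 2, so 2 excess pairs cost +2P = +356 kJ/mol.
Combining: -528 + 356 = -172 kJ/mol.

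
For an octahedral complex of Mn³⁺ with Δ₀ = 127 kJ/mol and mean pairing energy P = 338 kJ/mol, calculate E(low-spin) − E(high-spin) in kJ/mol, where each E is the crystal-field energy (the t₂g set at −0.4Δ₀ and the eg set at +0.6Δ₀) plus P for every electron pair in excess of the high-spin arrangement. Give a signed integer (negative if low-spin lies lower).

Mn sits in group 7; removing 3 electrons leaves Mn³⁺ with 7 − 3 = 4 d electrons.
High-spin: t₂g³ eg¹, CFSE = -0.6Δ₀ = -76 kJ/mol.
For low-spin the configuration is t₂g⁴ eg⁰: orbital energy -1.6 × 127 = -203 kJ/mol, and 1 additional pair relative to high-spin adds 338 kJ/mol, giving 135 kJ/mol.
The difference is 135 − (-76) = 211 kJ/mol, so high-spin lies lower.

211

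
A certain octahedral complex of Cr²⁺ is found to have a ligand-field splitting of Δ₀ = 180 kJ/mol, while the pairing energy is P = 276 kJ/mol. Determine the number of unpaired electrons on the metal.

4

Cr²⁺: group 6, so d-count = 6 − 2 = 4.
With Δ₀ < P the complex is high-spin.
Configuration: t₂g³ eg¹.
Unpaired electrons: 4.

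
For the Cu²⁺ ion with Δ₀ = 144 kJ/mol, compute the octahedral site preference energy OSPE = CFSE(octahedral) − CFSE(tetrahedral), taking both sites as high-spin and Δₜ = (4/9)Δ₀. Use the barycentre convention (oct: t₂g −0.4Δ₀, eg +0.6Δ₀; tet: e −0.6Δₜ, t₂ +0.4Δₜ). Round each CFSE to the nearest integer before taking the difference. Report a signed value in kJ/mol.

-60

Cu is in group 11, so Cu²⁺ is d⁹ (11 − 2 = 9).
In an octahedral site d⁹ (HS) is t2g^6 e_g^3, giving CFSE(oct) = -0.6Δ₀ = -86 kJ/mol.
Tetrahedral e^4 t2^5 gives -0.4Δₜ = -0.4 × (4/9) × 144 = -26 kJ/mol.
Subtracting, OSPE = -86 − (-26) = -60 kJ/mol.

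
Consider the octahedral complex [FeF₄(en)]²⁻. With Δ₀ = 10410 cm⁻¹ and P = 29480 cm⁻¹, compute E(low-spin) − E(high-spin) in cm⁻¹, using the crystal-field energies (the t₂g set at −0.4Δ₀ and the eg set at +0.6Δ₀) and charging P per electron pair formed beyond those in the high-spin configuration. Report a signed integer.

38140

Ligand charges: 4×(-1) from F⁻ and 1×(+0) from en sum to -4; with overall charge -2, Fe is +2.
Group 8 minus oxidation state +2 gives a d⁶ configuration for Fe²⁺.
High-spin: t₂g⁴ eg², CFSE = -0.4Δ₀ = -4164 cm⁻¹.
Low-spin: t₂g⁶ eg⁰, orbital CFSE = -2.4Δ₀ = -24984 cm⁻¹; plus 2 excess pairs × P = +58960 cm⁻¹; total 33976 cm⁻¹.
The difference is 33976 − (-4164) = 38140 cm⁻¹, so high-spin lies lower.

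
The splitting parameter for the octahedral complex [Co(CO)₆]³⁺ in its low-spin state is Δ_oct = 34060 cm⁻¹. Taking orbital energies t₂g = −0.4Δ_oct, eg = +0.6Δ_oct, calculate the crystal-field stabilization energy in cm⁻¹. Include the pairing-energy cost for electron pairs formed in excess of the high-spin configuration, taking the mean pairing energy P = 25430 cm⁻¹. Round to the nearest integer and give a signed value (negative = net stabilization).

-30884

CO is neutral, so the +3 overall charge sits on Co: oxidation state +3.
Group 9 minus oxidation state +3 gives a d⁶ configuration for Co³⁺.
Electron filling gives t₂g⁶ eg⁰.
Orbital CFSE = 6(-0.4) + 0(0.6) = -2.4Δ_oct = -2.4 × 34060 = -81744 cm⁻¹.
Pairing penalty: 3 pairs vs 1 in the high-spin reference → 2 extra × P = 50860 cm⁻¹.
Overall CFSE = -81744 + 50860 = -30884 cm⁻¹.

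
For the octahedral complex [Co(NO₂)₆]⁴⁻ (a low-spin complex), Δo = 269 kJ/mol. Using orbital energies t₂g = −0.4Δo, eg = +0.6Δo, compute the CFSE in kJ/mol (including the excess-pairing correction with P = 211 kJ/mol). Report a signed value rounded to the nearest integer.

Each NO₂⁻ contributes -1; 6 × (-1) = -6. With overall charge -4, Co is in the +2 oxidation state.
Group 9 minus oxidation state +2 gives a d⁷ configuration for Co²⁺.
Electron filling gives t₂g⁶ eg¹.
CFSE(orbital) = 6×(-0.4Δo) + 1×(0.6Δo) = -1.8Δo; with Δo = 269 kJ/mol that is -484 kJ/mol.
Relative to high-spin t₂g⁵ eg² (2 paired), the low-spin configuration has 1 additional pair, contributing +1 × 211 = +211 kJ/mol.
Overall CFSE = -484 + 211 = -273 kJ/mol.

-273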